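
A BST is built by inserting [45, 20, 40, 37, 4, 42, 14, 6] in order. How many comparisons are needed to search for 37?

Search path for 37: 45 -> 20 -> 40 -> 37
Found: True
Comparisons: 4


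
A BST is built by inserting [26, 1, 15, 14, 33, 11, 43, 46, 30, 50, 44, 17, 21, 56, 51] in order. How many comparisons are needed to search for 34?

Search path for 34: 26 -> 33 -> 43
Found: False
Comparisons: 3


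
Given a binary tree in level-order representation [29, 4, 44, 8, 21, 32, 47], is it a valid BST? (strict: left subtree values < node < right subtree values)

Level-order array: [29, 4, 44, 8, 21, 32, 47]
Validate using subtree bounds (lo, hi): at each node, require lo < value < hi,
then recurse left with hi=value and right with lo=value.
Preorder trace (stopping at first violation):
  at node 29 with bounds (-inf, +inf): OK
  at node 4 with bounds (-inf, 29): OK
  at node 8 with bounds (-inf, 4): VIOLATION
Node 8 violates its bound: not (-inf < 8 < 4).
Result: Not a valid BST


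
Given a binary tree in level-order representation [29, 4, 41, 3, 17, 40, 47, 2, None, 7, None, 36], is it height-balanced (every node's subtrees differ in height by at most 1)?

Tree (level-order array): [29, 4, 41, 3, 17, 40, 47, 2, None, 7, None, 36]
Definition: a tree is height-balanced if, at every node, |h(left) - h(right)| <= 1 (empty subtree has height -1).
Bottom-up per-node check:
  node 2: h_left=-1, h_right=-1, diff=0 [OK], height=0
  node 3: h_left=0, h_right=-1, diff=1 [OK], height=1
  node 7: h_left=-1, h_right=-1, diff=0 [OK], height=0
  node 17: h_left=0, h_right=-1, diff=1 [OK], height=1
  node 4: h_left=1, h_right=1, diff=0 [OK], height=2
  node 36: h_left=-1, h_right=-1, diff=0 [OK], height=0
  node 40: h_left=0, h_right=-1, diff=1 [OK], height=1
  node 47: h_left=-1, h_right=-1, diff=0 [OK], height=0
  node 41: h_left=1, h_right=0, diff=1 [OK], height=2
  node 29: h_left=2, h_right=2, diff=0 [OK], height=3
All nodes satisfy the balance condition.
Result: Balanced


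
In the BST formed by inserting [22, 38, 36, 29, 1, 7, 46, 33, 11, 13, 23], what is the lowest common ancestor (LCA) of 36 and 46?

Tree insertion order: [22, 38, 36, 29, 1, 7, 46, 33, 11, 13, 23]
Tree (level-order array): [22, 1, 38, None, 7, 36, 46, None, 11, 29, None, None, None, None, 13, 23, 33]
In a BST, the LCA of p=36, q=46 is the first node v on the
root-to-leaf path with p <= v <= q (go left if both < v, right if both > v).
Walk from root:
  at 22: both 36 and 46 > 22, go right
  at 38: 36 <= 38 <= 46, this is the LCA
LCA = 38


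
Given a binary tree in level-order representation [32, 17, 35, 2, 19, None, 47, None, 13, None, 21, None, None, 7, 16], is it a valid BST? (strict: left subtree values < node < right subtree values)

Level-order array: [32, 17, 35, 2, 19, None, 47, None, 13, None, 21, None, None, 7, 16]
Validate using subtree bounds (lo, hi): at each node, require lo < value < hi,
then recurse left with hi=value and right with lo=value.
Preorder trace (stopping at first violation):
  at node 32 with bounds (-inf, +inf): OK
  at node 17 with bounds (-inf, 32): OK
  at node 2 with bounds (-inf, 17): OK
  at node 13 with bounds (2, 17): OK
  at node 7 with bounds (2, 13): OK
  at node 16 with bounds (13, 17): OK
  at node 19 with bounds (17, 32): OK
  at node 21 with bounds (19, 32): OK
  at node 35 with bounds (32, +inf): OK
  at node 47 with bounds (35, +inf): OK
No violation found at any node.
Result: Valid BST


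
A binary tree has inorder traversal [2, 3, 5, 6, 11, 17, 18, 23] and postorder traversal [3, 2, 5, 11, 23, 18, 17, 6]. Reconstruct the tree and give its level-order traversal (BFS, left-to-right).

Inorder:   [2, 3, 5, 6, 11, 17, 18, 23]
Postorder: [3, 2, 5, 11, 23, 18, 17, 6]
Algorithm: postorder visits root last, so walk postorder right-to-left;
each value is the root of the current inorder slice — split it at that
value, recurse on the right subtree first, then the left.
Recursive splits:
  root=6; inorder splits into left=[2, 3, 5], right=[11, 17, 18, 23]
  root=17; inorder splits into left=[11], right=[18, 23]
  root=18; inorder splits into left=[], right=[23]
  root=23; inorder splits into left=[], right=[]
  root=11; inorder splits into left=[], right=[]
  root=5; inorder splits into left=[2, 3], right=[]
  root=2; inorder splits into left=[], right=[3]
  root=3; inorder splits into left=[], right=[]
Reconstructed level-order: [6, 5, 17, 2, 11, 18, 3, 23]


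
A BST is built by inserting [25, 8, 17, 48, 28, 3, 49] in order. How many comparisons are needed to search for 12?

Search path for 12: 25 -> 8 -> 17
Found: False
Comparisons: 3


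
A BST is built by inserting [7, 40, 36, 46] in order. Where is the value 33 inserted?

Starting tree (level order): [7, None, 40, 36, 46]
Insertion path: 7 -> 40 -> 36
Result: insert 33 as left child of 36
Final tree (level order): [7, None, 40, 36, 46, 33]


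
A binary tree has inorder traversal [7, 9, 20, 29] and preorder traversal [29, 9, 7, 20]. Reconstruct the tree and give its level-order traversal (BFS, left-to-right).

Inorder:  [7, 9, 20, 29]
Preorder: [29, 9, 7, 20]
Algorithm: preorder visits root first, so consume preorder in order;
for each root, split the current inorder slice at that value into
left-subtree inorder and right-subtree inorder, then recurse.
Recursive splits:
  root=29; inorder splits into left=[7, 9, 20], right=[]
  root=9; inorder splits into left=[7], right=[20]
  root=7; inorder splits into left=[], right=[]
  root=20; inorder splits into left=[], right=[]
Reconstructed level-order: [29, 9, 7, 20]


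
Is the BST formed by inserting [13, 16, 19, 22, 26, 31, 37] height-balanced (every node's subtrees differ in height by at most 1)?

Tree (level-order array): [13, None, 16, None, 19, None, 22, None, 26, None, 31, None, 37]
Definition: a tree is height-balanced if, at every node, |h(left) - h(right)| <= 1 (empty subtree has height -1).
Bottom-up per-node check:
  node 37: h_left=-1, h_right=-1, diff=0 [OK], height=0
  node 31: h_left=-1, h_right=0, diff=1 [OK], height=1
  node 26: h_left=-1, h_right=1, diff=2 [FAIL (|-1-1|=2 > 1)], height=2
  node 22: h_left=-1, h_right=2, diff=3 [FAIL (|-1-2|=3 > 1)], height=3
  node 19: h_left=-1, h_right=3, diff=4 [FAIL (|-1-3|=4 > 1)], height=4
  node 16: h_left=-1, h_right=4, diff=5 [FAIL (|-1-4|=5 > 1)], height=5
  node 13: h_left=-1, h_right=5, diff=6 [FAIL (|-1-5|=6 > 1)], height=6
Node 26 violates the condition: |-1 - 1| = 2 > 1.
Result: Not balanced


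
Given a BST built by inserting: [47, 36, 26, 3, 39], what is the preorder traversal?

Tree insertion order: [47, 36, 26, 3, 39]
Tree (level-order array): [47, 36, None, 26, 39, 3]
Preorder traversal: [47, 36, 26, 3, 39]


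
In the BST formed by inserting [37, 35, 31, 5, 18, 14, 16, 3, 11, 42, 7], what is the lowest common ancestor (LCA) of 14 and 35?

Tree insertion order: [37, 35, 31, 5, 18, 14, 16, 3, 11, 42, 7]
Tree (level-order array): [37, 35, 42, 31, None, None, None, 5, None, 3, 18, None, None, 14, None, 11, 16, 7]
In a BST, the LCA of p=14, q=35 is the first node v on the
root-to-leaf path with p <= v <= q (go left if both < v, right if both > v).
Walk from root:
  at 37: both 14 and 35 < 37, go left
  at 35: 14 <= 35 <= 35, this is the LCA
LCA = 35


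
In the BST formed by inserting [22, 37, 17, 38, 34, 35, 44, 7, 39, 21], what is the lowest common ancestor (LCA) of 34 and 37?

Tree insertion order: [22, 37, 17, 38, 34, 35, 44, 7, 39, 21]
Tree (level-order array): [22, 17, 37, 7, 21, 34, 38, None, None, None, None, None, 35, None, 44, None, None, 39]
In a BST, the LCA of p=34, q=37 is the first node v on the
root-to-leaf path with p <= v <= q (go left if both < v, right if both > v).
Walk from root:
  at 22: both 34 and 37 > 22, go right
  at 37: 34 <= 37 <= 37, this is the LCA
LCA = 37


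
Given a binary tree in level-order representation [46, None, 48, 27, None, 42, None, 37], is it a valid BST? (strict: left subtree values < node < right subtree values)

Level-order array: [46, None, 48, 27, None, 42, None, 37]
Validate using subtree bounds (lo, hi): at each node, require lo < value < hi,
then recurse left with hi=value and right with lo=value.
Preorder trace (stopping at first violation):
  at node 46 with bounds (-inf, +inf): OK
  at node 48 with bounds (46, +inf): OK
  at node 27 with bounds (46, 48): VIOLATION
Node 27 violates its bound: not (46 < 27 < 48).
Result: Not a valid BST


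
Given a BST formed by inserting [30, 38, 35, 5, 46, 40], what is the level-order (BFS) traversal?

Tree insertion order: [30, 38, 35, 5, 46, 40]
Tree (level-order array): [30, 5, 38, None, None, 35, 46, None, None, 40]
BFS from the root, enqueuing left then right child of each popped node:
  queue [30] -> pop 30, enqueue [5, 38], visited so far: [30]
  queue [5, 38] -> pop 5, enqueue [none], visited so far: [30, 5]
  queue [38] -> pop 38, enqueue [35, 46], visited so far: [30, 5, 38]
  queue [35, 46] -> pop 35, enqueue [none], visited so far: [30, 5, 38, 35]
  queue [46] -> pop 46, enqueue [40], visited so far: [30, 5, 38, 35, 46]
  queue [40] -> pop 40, enqueue [none], visited so far: [30, 5, 38, 35, 46, 40]
Result: [30, 5, 38, 35, 46, 40]


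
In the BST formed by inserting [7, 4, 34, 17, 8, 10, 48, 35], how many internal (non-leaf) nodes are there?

Tree built from: [7, 4, 34, 17, 8, 10, 48, 35]
Tree (level-order array): [7, 4, 34, None, None, 17, 48, 8, None, 35, None, None, 10]
Rule: An internal node has at least one child.
Per-node child counts:
  node 7: 2 child(ren)
  node 4: 0 child(ren)
  node 34: 2 child(ren)
  node 17: 1 child(ren)
  node 8: 1 child(ren)
  node 10: 0 child(ren)
  node 48: 1 child(ren)
  node 35: 0 child(ren)
Matching nodes: [7, 34, 17, 8, 48]
Count of internal (non-leaf) nodes: 5


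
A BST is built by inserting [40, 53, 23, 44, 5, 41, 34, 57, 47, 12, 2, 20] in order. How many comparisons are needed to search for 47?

Search path for 47: 40 -> 53 -> 44 -> 47
Found: True
Comparisons: 4


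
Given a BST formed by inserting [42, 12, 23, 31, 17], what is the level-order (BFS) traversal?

Tree insertion order: [42, 12, 23, 31, 17]
Tree (level-order array): [42, 12, None, None, 23, 17, 31]
BFS from the root, enqueuing left then right child of each popped node:
  queue [42] -> pop 42, enqueue [12], visited so far: [42]
  queue [12] -> pop 12, enqueue [23], visited so far: [42, 12]
  queue [23] -> pop 23, enqueue [17, 31], visited so far: [42, 12, 23]
  queue [17, 31] -> pop 17, enqueue [none], visited so far: [42, 12, 23, 17]
  queue [31] -> pop 31, enqueue [none], visited so far: [42, 12, 23, 17, 31]
Result: [42, 12, 23, 17, 31]


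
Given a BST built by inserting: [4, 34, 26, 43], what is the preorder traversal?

Tree insertion order: [4, 34, 26, 43]
Tree (level-order array): [4, None, 34, 26, 43]
Preorder traversal: [4, 34, 26, 43]


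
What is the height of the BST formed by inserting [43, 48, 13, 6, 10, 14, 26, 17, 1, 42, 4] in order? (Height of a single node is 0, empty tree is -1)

Insertion order: [43, 48, 13, 6, 10, 14, 26, 17, 1, 42, 4]
Tree (level-order array): [43, 13, 48, 6, 14, None, None, 1, 10, None, 26, None, 4, None, None, 17, 42]
Compute height bottom-up (empty subtree = -1):
  height(4) = 1 + max(-1, -1) = 0
  height(1) = 1 + max(-1, 0) = 1
  height(10) = 1 + max(-1, -1) = 0
  height(6) = 1 + max(1, 0) = 2
  height(17) = 1 + max(-1, -1) = 0
  height(42) = 1 + max(-1, -1) = 0
  height(26) = 1 + max(0, 0) = 1
  height(14) = 1 + max(-1, 1) = 2
  height(13) = 1 + max(2, 2) = 3
  height(48) = 1 + max(-1, -1) = 0
  height(43) = 1 + max(3, 0) = 4
Height = 4


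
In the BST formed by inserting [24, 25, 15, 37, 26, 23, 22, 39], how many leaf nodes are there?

Tree built from: [24, 25, 15, 37, 26, 23, 22, 39]
Tree (level-order array): [24, 15, 25, None, 23, None, 37, 22, None, 26, 39]
Rule: A leaf has 0 children.
Per-node child counts:
  node 24: 2 child(ren)
  node 15: 1 child(ren)
  node 23: 1 child(ren)
  node 22: 0 child(ren)
  node 25: 1 child(ren)
  node 37: 2 child(ren)
  node 26: 0 child(ren)
  node 39: 0 child(ren)
Matching nodes: [22, 26, 39]
Count of leaf nodes: 3


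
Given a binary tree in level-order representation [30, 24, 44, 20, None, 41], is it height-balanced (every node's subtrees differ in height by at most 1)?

Tree (level-order array): [30, 24, 44, 20, None, 41]
Definition: a tree is height-balanced if, at every node, |h(left) - h(right)| <= 1 (empty subtree has height -1).
Bottom-up per-node check:
  node 20: h_left=-1, h_right=-1, diff=0 [OK], height=0
  node 24: h_left=0, h_right=-1, diff=1 [OK], height=1
  node 41: h_left=-1, h_right=-1, diff=0 [OK], height=0
  node 44: h_left=0, h_right=-1, diff=1 [OK], height=1
  node 30: h_left=1, h_right=1, diff=0 [OK], height=2
All nodes satisfy the balance condition.
Result: Balanced


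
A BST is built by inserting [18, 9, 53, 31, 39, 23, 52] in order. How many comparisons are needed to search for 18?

Search path for 18: 18
Found: True
Comparisons: 1


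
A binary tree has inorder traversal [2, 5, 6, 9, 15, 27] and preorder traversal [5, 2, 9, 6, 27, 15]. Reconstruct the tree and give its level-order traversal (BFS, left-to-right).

Inorder:  [2, 5, 6, 9, 15, 27]
Preorder: [5, 2, 9, 6, 27, 15]
Algorithm: preorder visits root first, so consume preorder in order;
for each root, split the current inorder slice at that value into
left-subtree inorder and right-subtree inorder, then recurse.
Recursive splits:
  root=5; inorder splits into left=[2], right=[6, 9, 15, 27]
  root=2; inorder splits into left=[], right=[]
  root=9; inorder splits into left=[6], right=[15, 27]
  root=6; inorder splits into left=[], right=[]
  root=27; inorder splits into left=[15], right=[]
  root=15; inorder splits into left=[], right=[]
Reconstructed level-order: [5, 2, 9, 6, 27, 15]


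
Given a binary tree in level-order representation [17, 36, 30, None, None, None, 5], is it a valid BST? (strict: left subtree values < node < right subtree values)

Level-order array: [17, 36, 30, None, None, None, 5]
Validate using subtree bounds (lo, hi): at each node, require lo < value < hi,
then recurse left with hi=value and right with lo=value.
Preorder trace (stopping at first violation):
  at node 17 with bounds (-inf, +inf): OK
  at node 36 with bounds (-inf, 17): VIOLATION
Node 36 violates its bound: not (-inf < 36 < 17).
Result: Not a valid BST


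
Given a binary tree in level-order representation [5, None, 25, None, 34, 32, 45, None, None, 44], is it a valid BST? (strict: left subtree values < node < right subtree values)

Level-order array: [5, None, 25, None, 34, 32, 45, None, None, 44]
Validate using subtree bounds (lo, hi): at each node, require lo < value < hi,
then recurse left with hi=value and right with lo=value.
Preorder trace (stopping at first violation):
  at node 5 with bounds (-inf, +inf): OK
  at node 25 with bounds (5, +inf): OK
  at node 34 with bounds (25, +inf): OK
  at node 32 with bounds (25, 34): OK
  at node 45 with bounds (34, +inf): OK
  at node 44 with bounds (34, 45): OK
No violation found at any node.
Result: Valid BST


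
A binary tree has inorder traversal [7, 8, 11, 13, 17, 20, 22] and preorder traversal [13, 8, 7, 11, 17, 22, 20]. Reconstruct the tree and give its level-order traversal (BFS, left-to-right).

Inorder:  [7, 8, 11, 13, 17, 20, 22]
Preorder: [13, 8, 7, 11, 17, 22, 20]
Algorithm: preorder visits root first, so consume preorder in order;
for each root, split the current inorder slice at that value into
left-subtree inorder and right-subtree inorder, then recurse.
Recursive splits:
  root=13; inorder splits into left=[7, 8, 11], right=[17, 20, 22]
  root=8; inorder splits into left=[7], right=[11]
  root=7; inorder splits into left=[], right=[]
  root=11; inorder splits into left=[], right=[]
  root=17; inorder splits into left=[], right=[20, 22]
  root=22; inorder splits into left=[20], right=[]
  root=20; inorder splits into left=[], right=[]
Reconstructed level-order: [13, 8, 17, 7, 11, 22, 20]


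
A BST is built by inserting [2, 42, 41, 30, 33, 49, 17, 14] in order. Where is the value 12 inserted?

Starting tree (level order): [2, None, 42, 41, 49, 30, None, None, None, 17, 33, 14]
Insertion path: 2 -> 42 -> 41 -> 30 -> 17 -> 14
Result: insert 12 as left child of 14
Final tree (level order): [2, None, 42, 41, 49, 30, None, None, None, 17, 33, 14, None, None, None, 12]


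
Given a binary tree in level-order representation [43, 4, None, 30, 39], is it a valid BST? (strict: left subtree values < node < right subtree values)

Level-order array: [43, 4, None, 30, 39]
Validate using subtree bounds (lo, hi): at each node, require lo < value < hi,
then recurse left with hi=value and right with lo=value.
Preorder trace (stopping at first violation):
  at node 43 with bounds (-inf, +inf): OK
  at node 4 with bounds (-inf, 43): OK
  at node 30 with bounds (-inf, 4): VIOLATION
Node 30 violates its bound: not (-inf < 30 < 4).
Result: Not a valid BST


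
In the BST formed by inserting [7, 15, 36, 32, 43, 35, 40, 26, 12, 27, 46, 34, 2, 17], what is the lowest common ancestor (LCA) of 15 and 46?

Tree insertion order: [7, 15, 36, 32, 43, 35, 40, 26, 12, 27, 46, 34, 2, 17]
Tree (level-order array): [7, 2, 15, None, None, 12, 36, None, None, 32, 43, 26, 35, 40, 46, 17, 27, 34]
In a BST, the LCA of p=15, q=46 is the first node v on the
root-to-leaf path with p <= v <= q (go left if both < v, right if both > v).
Walk from root:
  at 7: both 15 and 46 > 7, go right
  at 15: 15 <= 15 <= 46, this is the LCA
LCA = 15


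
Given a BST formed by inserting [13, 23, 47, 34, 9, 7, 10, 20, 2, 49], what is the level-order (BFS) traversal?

Tree insertion order: [13, 23, 47, 34, 9, 7, 10, 20, 2, 49]
Tree (level-order array): [13, 9, 23, 7, 10, 20, 47, 2, None, None, None, None, None, 34, 49]
BFS from the root, enqueuing left then right child of each popped node:
  queue [13] -> pop 13, enqueue [9, 23], visited so far: [13]
  queue [9, 23] -> pop 9, enqueue [7, 10], visited so far: [13, 9]
  queue [23, 7, 10] -> pop 23, enqueue [20, 47], visited so far: [13, 9, 23]
  queue [7, 10, 20, 47] -> pop 7, enqueue [2], visited so far: [13, 9, 23, 7]
  queue [10, 20, 47, 2] -> pop 10, enqueue [none], visited so far: [13, 9, 23, 7, 10]
  queue [20, 47, 2] -> pop 20, enqueue [none], visited so far: [13, 9, 23, 7, 10, 20]
  queue [47, 2] -> pop 47, enqueue [34, 49], visited so far: [13, 9, 23, 7, 10, 20, 47]
  queue [2, 34, 49] -> pop 2, enqueue [none], visited so far: [13, 9, 23, 7, 10, 20, 47, 2]
  queue [34, 49] -> pop 34, enqueue [none], visited so far: [13, 9, 23, 7, 10, 20, 47, 2, 34]
  queue [49] -> pop 49, enqueue [none], visited so far: [13, 9, 23, 7, 10, 20, 47, 2, 34, 49]
Result: [13, 9, 23, 7, 10, 20, 47, 2, 34, 49]


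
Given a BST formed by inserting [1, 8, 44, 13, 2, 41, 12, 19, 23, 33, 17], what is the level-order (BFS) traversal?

Tree insertion order: [1, 8, 44, 13, 2, 41, 12, 19, 23, 33, 17]
Tree (level-order array): [1, None, 8, 2, 44, None, None, 13, None, 12, 41, None, None, 19, None, 17, 23, None, None, None, 33]
BFS from the root, enqueuing left then right child of each popped node:
  queue [1] -> pop 1, enqueue [8], visited so far: [1]
  queue [8] -> pop 8, enqueue [2, 44], visited so far: [1, 8]
  queue [2, 44] -> pop 2, enqueue [none], visited so far: [1, 8, 2]
  queue [44] -> pop 44, enqueue [13], visited so far: [1, 8, 2, 44]
  queue [13] -> pop 13, enqueue [12, 41], visited so far: [1, 8, 2, 44, 13]
  queue [12, 41] -> pop 12, enqueue [none], visited so far: [1, 8, 2, 44, 13, 12]
  queue [41] -> pop 41, enqueue [19], visited so far: [1, 8, 2, 44, 13, 12, 41]
  queue [19] -> pop 19, enqueue [17, 23], visited so far: [1, 8, 2, 44, 13, 12, 41, 19]
  queue [17, 23] -> pop 17, enqueue [none], visited so far: [1, 8, 2, 44, 13, 12, 41, 19, 17]
  queue [23] -> pop 23, enqueue [33], visited so far: [1, 8, 2, 44, 13, 12, 41, 19, 17, 23]
  queue [33] -> pop 33, enqueue [none], visited so far: [1, 8, 2, 44, 13, 12, 41, 19, 17, 23, 33]
Result: [1, 8, 2, 44, 13, 12, 41, 19, 17, 23, 33]


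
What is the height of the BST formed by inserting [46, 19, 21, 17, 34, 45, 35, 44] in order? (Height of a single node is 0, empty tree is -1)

Insertion order: [46, 19, 21, 17, 34, 45, 35, 44]
Tree (level-order array): [46, 19, None, 17, 21, None, None, None, 34, None, 45, 35, None, None, 44]
Compute height bottom-up (empty subtree = -1):
  height(17) = 1 + max(-1, -1) = 0
  height(44) = 1 + max(-1, -1) = 0
  height(35) = 1 + max(-1, 0) = 1
  height(45) = 1 + max(1, -1) = 2
  height(34) = 1 + max(-1, 2) = 3
  height(21) = 1 + max(-1, 3) = 4
  height(19) = 1 + max(0, 4) = 5
  height(46) = 1 + max(5, -1) = 6
Height = 6


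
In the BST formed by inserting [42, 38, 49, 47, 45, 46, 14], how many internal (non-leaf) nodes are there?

Tree built from: [42, 38, 49, 47, 45, 46, 14]
Tree (level-order array): [42, 38, 49, 14, None, 47, None, None, None, 45, None, None, 46]
Rule: An internal node has at least one child.
Per-node child counts:
  node 42: 2 child(ren)
  node 38: 1 child(ren)
  node 14: 0 child(ren)
  node 49: 1 child(ren)
  node 47: 1 child(ren)
  node 45: 1 child(ren)
  node 46: 0 child(ren)
Matching nodes: [42, 38, 49, 47, 45]
Count of internal (non-leaf) nodes: 5


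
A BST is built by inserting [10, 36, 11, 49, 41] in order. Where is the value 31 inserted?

Starting tree (level order): [10, None, 36, 11, 49, None, None, 41]
Insertion path: 10 -> 36 -> 11
Result: insert 31 as right child of 11
Final tree (level order): [10, None, 36, 11, 49, None, 31, 41]


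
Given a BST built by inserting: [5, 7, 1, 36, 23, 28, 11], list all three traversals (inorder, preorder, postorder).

Tree insertion order: [5, 7, 1, 36, 23, 28, 11]
Tree (level-order array): [5, 1, 7, None, None, None, 36, 23, None, 11, 28]
Inorder (L, root, R): [1, 5, 7, 11, 23, 28, 36]
Preorder (root, L, R): [5, 1, 7, 36, 23, 11, 28]
Postorder (L, R, root): [1, 11, 28, 23, 36, 7, 5]


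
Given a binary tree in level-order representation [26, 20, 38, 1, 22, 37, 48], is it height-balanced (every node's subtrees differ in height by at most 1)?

Tree (level-order array): [26, 20, 38, 1, 22, 37, 48]
Definition: a tree is height-balanced if, at every node, |h(left) - h(right)| <= 1 (empty subtree has height -1).
Bottom-up per-node check:
  node 1: h_left=-1, h_right=-1, diff=0 [OK], height=0
  node 22: h_left=-1, h_right=-1, diff=0 [OK], height=0
  node 20: h_left=0, h_right=0, diff=0 [OK], height=1
  node 37: h_left=-1, h_right=-1, diff=0 [OK], height=0
  node 48: h_left=-1, h_right=-1, diff=0 [OK], height=0
  node 38: h_left=0, h_right=0, diff=0 [OK], height=1
  node 26: h_left=1, h_right=1, diff=0 [OK], height=2
All nodes satisfy the balance condition.
Result: Balanced


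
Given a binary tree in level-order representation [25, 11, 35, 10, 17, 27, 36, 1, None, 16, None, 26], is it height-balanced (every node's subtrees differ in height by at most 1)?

Tree (level-order array): [25, 11, 35, 10, 17, 27, 36, 1, None, 16, None, 26]
Definition: a tree is height-balanced if, at every node, |h(left) - h(right)| <= 1 (empty subtree has height -1).
Bottom-up per-node check:
  node 1: h_left=-1, h_right=-1, diff=0 [OK], height=0
  node 10: h_left=0, h_right=-1, diff=1 [OK], height=1
  node 16: h_left=-1, h_right=-1, diff=0 [OK], height=0
  node 17: h_left=0, h_right=-1, diff=1 [OK], height=1
  node 11: h_left=1, h_right=1, diff=0 [OK], height=2
  node 26: h_left=-1, h_right=-1, diff=0 [OK], height=0
  node 27: h_left=0, h_right=-1, diff=1 [OK], height=1
  node 36: h_left=-1, h_right=-1, diff=0 [OK], height=0
  node 35: h_left=1, h_right=0, diff=1 [OK], height=2
  node 25: h_left=2, h_right=2, diff=0 [OK], height=3
All nodes satisfy the balance condition.
Result: Balanced


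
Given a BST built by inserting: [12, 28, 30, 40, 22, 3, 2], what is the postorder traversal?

Tree insertion order: [12, 28, 30, 40, 22, 3, 2]
Tree (level-order array): [12, 3, 28, 2, None, 22, 30, None, None, None, None, None, 40]
Postorder traversal: [2, 3, 22, 40, 30, 28, 12]


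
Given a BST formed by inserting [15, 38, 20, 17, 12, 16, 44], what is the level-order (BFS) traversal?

Tree insertion order: [15, 38, 20, 17, 12, 16, 44]
Tree (level-order array): [15, 12, 38, None, None, 20, 44, 17, None, None, None, 16]
BFS from the root, enqueuing left then right child of each popped node:
  queue [15] -> pop 15, enqueue [12, 38], visited so far: [15]
  queue [12, 38] -> pop 12, enqueue [none], visited so far: [15, 12]
  queue [38] -> pop 38, enqueue [20, 44], visited so far: [15, 12, 38]
  queue [20, 44] -> pop 20, enqueue [17], visited so far: [15, 12, 38, 20]
  queue [44, 17] -> pop 44, enqueue [none], visited so far: [15, 12, 38, 20, 44]
  queue [17] -> pop 17, enqueue [16], visited so far: [15, 12, 38, 20, 44, 17]
  queue [16] -> pop 16, enqueue [none], visited so far: [15, 12, 38, 20, 44, 17, 16]
Result: [15, 12, 38, 20, 44, 17, 16]


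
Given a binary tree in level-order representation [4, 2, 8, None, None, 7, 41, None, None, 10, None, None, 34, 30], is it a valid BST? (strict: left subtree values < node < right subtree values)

Level-order array: [4, 2, 8, None, None, 7, 41, None, None, 10, None, None, 34, 30]
Validate using subtree bounds (lo, hi): at each node, require lo < value < hi,
then recurse left with hi=value and right with lo=value.
Preorder trace (stopping at first violation):
  at node 4 with bounds (-inf, +inf): OK
  at node 2 with bounds (-inf, 4): OK
  at node 8 with bounds (4, +inf): OK
  at node 7 with bounds (4, 8): OK
  at node 41 with bounds (8, +inf): OK
  at node 10 with bounds (8, 41): OK
  at node 34 with bounds (10, 41): OK
  at node 30 with bounds (10, 34): OK
No violation found at any node.
Result: Valid BST


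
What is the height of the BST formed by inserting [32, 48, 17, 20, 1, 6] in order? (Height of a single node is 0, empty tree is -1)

Insertion order: [32, 48, 17, 20, 1, 6]
Tree (level-order array): [32, 17, 48, 1, 20, None, None, None, 6]
Compute height bottom-up (empty subtree = -1):
  height(6) = 1 + max(-1, -1) = 0
  height(1) = 1 + max(-1, 0) = 1
  height(20) = 1 + max(-1, -1) = 0
  height(17) = 1 + max(1, 0) = 2
  height(48) = 1 + max(-1, -1) = 0
  height(32) = 1 + max(2, 0) = 3
Height = 3


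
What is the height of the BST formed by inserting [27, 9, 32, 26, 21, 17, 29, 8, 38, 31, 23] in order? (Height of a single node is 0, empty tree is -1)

Insertion order: [27, 9, 32, 26, 21, 17, 29, 8, 38, 31, 23]
Tree (level-order array): [27, 9, 32, 8, 26, 29, 38, None, None, 21, None, None, 31, None, None, 17, 23]
Compute height bottom-up (empty subtree = -1):
  height(8) = 1 + max(-1, -1) = 0
  height(17) = 1 + max(-1, -1) = 0
  height(23) = 1 + max(-1, -1) = 0
  height(21) = 1 + max(0, 0) = 1
  height(26) = 1 + max(1, -1) = 2
  height(9) = 1 + max(0, 2) = 3
  height(31) = 1 + max(-1, -1) = 0
  height(29) = 1 + max(-1, 0) = 1
  height(38) = 1 + max(-1, -1) = 0
  height(32) = 1 + max(1, 0) = 2
  height(27) = 1 + max(3, 2) = 4
Height = 4


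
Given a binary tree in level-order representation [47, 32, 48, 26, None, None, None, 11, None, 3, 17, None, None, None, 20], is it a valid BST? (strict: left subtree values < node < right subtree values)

Level-order array: [47, 32, 48, 26, None, None, None, 11, None, 3, 17, None, None, None, 20]
Validate using subtree bounds (lo, hi): at each node, require lo < value < hi,
then recurse left with hi=value and right with lo=value.
Preorder trace (stopping at first violation):
  at node 47 with bounds (-inf, +inf): OK
  at node 32 with bounds (-inf, 47): OK
  at node 26 with bounds (-inf, 32): OK
  at node 11 with bounds (-inf, 26): OK
  at node 3 with bounds (-inf, 11): OK
  at node 17 with bounds (11, 26): OK
  at node 20 with bounds (17, 26): OK
  at node 48 with bounds (47, +inf): OK
No violation found at any node.
Result: Valid BST


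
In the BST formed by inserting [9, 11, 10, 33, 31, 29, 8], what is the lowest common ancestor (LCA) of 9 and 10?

Tree insertion order: [9, 11, 10, 33, 31, 29, 8]
Tree (level-order array): [9, 8, 11, None, None, 10, 33, None, None, 31, None, 29]
In a BST, the LCA of p=9, q=10 is the first node v on the
root-to-leaf path with p <= v <= q (go left if both < v, right if both > v).
Walk from root:
  at 9: 9 <= 9 <= 10, this is the LCA
LCA = 9


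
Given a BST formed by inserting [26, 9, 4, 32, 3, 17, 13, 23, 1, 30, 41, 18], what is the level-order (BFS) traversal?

Tree insertion order: [26, 9, 4, 32, 3, 17, 13, 23, 1, 30, 41, 18]
Tree (level-order array): [26, 9, 32, 4, 17, 30, 41, 3, None, 13, 23, None, None, None, None, 1, None, None, None, 18]
BFS from the root, enqueuing left then right child of each popped node:
  queue [26] -> pop 26, enqueue [9, 32], visited so far: [26]
  queue [9, 32] -> pop 9, enqueue [4, 17], visited so far: [26, 9]
  queue [32, 4, 17] -> pop 32, enqueue [30, 41], visited so far: [26, 9, 32]
  queue [4, 17, 30, 41] -> pop 4, enqueue [3], visited so far: [26, 9, 32, 4]
  queue [17, 30, 41, 3] -> pop 17, enqueue [13, 23], visited so far: [26, 9, 32, 4, 17]
  queue [30, 41, 3, 13, 23] -> pop 30, enqueue [none], visited so far: [26, 9, 32, 4, 17, 30]
  queue [41, 3, 13, 23] -> pop 41, enqueue [none], visited so far: [26, 9, 32, 4, 17, 30, 41]
  queue [3, 13, 23] -> pop 3, enqueue [1], visited so far: [26, 9, 32, 4, 17, 30, 41, 3]
  queue [13, 23, 1] -> pop 13, enqueue [none], visited so far: [26, 9, 32, 4, 17, 30, 41, 3, 13]
  queue [23, 1] -> pop 23, enqueue [18], visited so far: [26, 9, 32, 4, 17, 30, 41, 3, 13, 23]
  queue [1, 18] -> pop 1, enqueue [none], visited so far: [26, 9, 32, 4, 17, 30, 41, 3, 13, 23, 1]
  queue [18] -> pop 18, enqueue [none], visited so far: [26, 9, 32, 4, 17, 30, 41, 3, 13, 23, 1, 18]
Result: [26, 9, 32, 4, 17, 30, 41, 3, 13, 23, 1, 18]


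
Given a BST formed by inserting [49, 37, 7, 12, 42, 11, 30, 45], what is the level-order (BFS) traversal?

Tree insertion order: [49, 37, 7, 12, 42, 11, 30, 45]
Tree (level-order array): [49, 37, None, 7, 42, None, 12, None, 45, 11, 30]
BFS from the root, enqueuing left then right child of each popped node:
  queue [49] -> pop 49, enqueue [37], visited so far: [49]
  queue [37] -> pop 37, enqueue [7, 42], visited so far: [49, 37]
  queue [7, 42] -> pop 7, enqueue [12], visited so far: [49, 37, 7]
  queue [42, 12] -> pop 42, enqueue [45], visited so far: [49, 37, 7, 42]
  queue [12, 45] -> pop 12, enqueue [11, 30], visited so far: [49, 37, 7, 42, 12]
  queue [45, 11, 30] -> pop 45, enqueue [none], visited so far: [49, 37, 7, 42, 12, 45]
  queue [11, 30] -> pop 11, enqueue [none], visited so far: [49, 37, 7, 42, 12, 45, 11]
  queue [30] -> pop 30, enqueue [none], visited so far: [49, 37, 7, 42, 12, 45, 11, 30]
Result: [49, 37, 7, 42, 12, 45, 11, 30]


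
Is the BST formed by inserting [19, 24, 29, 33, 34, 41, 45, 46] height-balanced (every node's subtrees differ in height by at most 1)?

Tree (level-order array): [19, None, 24, None, 29, None, 33, None, 34, None, 41, None, 45, None, 46]
Definition: a tree is height-balanced if, at every node, |h(left) - h(right)| <= 1 (empty subtree has height -1).
Bottom-up per-node check:
  node 46: h_left=-1, h_right=-1, diff=0 [OK], height=0
  node 45: h_left=-1, h_right=0, diff=1 [OK], height=1
  node 41: h_left=-1, h_right=1, diff=2 [FAIL (|-1-1|=2 > 1)], height=2
  node 34: h_left=-1, h_right=2, diff=3 [FAIL (|-1-2|=3 > 1)], height=3
  node 33: h_left=-1, h_right=3, diff=4 [FAIL (|-1-3|=4 > 1)], height=4
  node 29: h_left=-1, h_right=4, diff=5 [FAIL (|-1-4|=5 > 1)], height=5
  node 24: h_left=-1, h_right=5, diff=6 [FAIL (|-1-5|=6 > 1)], height=6
  node 19: h_left=-1, h_right=6, diff=7 [FAIL (|-1-6|=7 > 1)], height=7
Node 41 violates the condition: |-1 - 1| = 2 > 1.
Result: Not balanced


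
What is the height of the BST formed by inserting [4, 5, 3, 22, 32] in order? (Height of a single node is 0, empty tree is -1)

Insertion order: [4, 5, 3, 22, 32]
Tree (level-order array): [4, 3, 5, None, None, None, 22, None, 32]
Compute height bottom-up (empty subtree = -1):
  height(3) = 1 + max(-1, -1) = 0
  height(32) = 1 + max(-1, -1) = 0
  height(22) = 1 + max(-1, 0) = 1
  height(5) = 1 + max(-1, 1) = 2
  height(4) = 1 + max(0, 2) = 3
Height = 3


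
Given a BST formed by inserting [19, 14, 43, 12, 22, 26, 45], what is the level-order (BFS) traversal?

Tree insertion order: [19, 14, 43, 12, 22, 26, 45]
Tree (level-order array): [19, 14, 43, 12, None, 22, 45, None, None, None, 26]
BFS from the root, enqueuing left then right child of each popped node:
  queue [19] -> pop 19, enqueue [14, 43], visited so far: [19]
  queue [14, 43] -> pop 14, enqueue [12], visited so far: [19, 14]
  queue [43, 12] -> pop 43, enqueue [22, 45], visited so far: [19, 14, 43]
  queue [12, 22, 45] -> pop 12, enqueue [none], visited so far: [19, 14, 43, 12]
  queue [22, 45] -> pop 22, enqueue [26], visited so far: [19, 14, 43, 12, 22]
  queue [45, 26] -> pop 45, enqueue [none], visited so far: [19, 14, 43, 12, 22, 45]
  queue [26] -> pop 26, enqueue [none], visited so far: [19, 14, 43, 12, 22, 45, 26]
Result: [19, 14, 43, 12, 22, 45, 26]


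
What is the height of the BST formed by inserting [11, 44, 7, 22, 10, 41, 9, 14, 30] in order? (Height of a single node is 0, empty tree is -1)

Insertion order: [11, 44, 7, 22, 10, 41, 9, 14, 30]
Tree (level-order array): [11, 7, 44, None, 10, 22, None, 9, None, 14, 41, None, None, None, None, 30]
Compute height bottom-up (empty subtree = -1):
  height(9) = 1 + max(-1, -1) = 0
  height(10) = 1 + max(0, -1) = 1
  height(7) = 1 + max(-1, 1) = 2
  height(14) = 1 + max(-1, -1) = 0
  height(30) = 1 + max(-1, -1) = 0
  height(41) = 1 + max(0, -1) = 1
  height(22) = 1 + max(0, 1) = 2
  height(44) = 1 + max(2, -1) = 3
  height(11) = 1 + max(2, 3) = 4
Height = 4


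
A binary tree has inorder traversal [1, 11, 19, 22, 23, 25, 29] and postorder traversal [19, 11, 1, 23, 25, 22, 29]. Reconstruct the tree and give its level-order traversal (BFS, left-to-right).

Inorder:   [1, 11, 19, 22, 23, 25, 29]
Postorder: [19, 11, 1, 23, 25, 22, 29]
Algorithm: postorder visits root last, so walk postorder right-to-left;
each value is the root of the current inorder slice — split it at that
value, recurse on the right subtree first, then the left.
Recursive splits:
  root=29; inorder splits into left=[1, 11, 19, 22, 23, 25], right=[]
  root=22; inorder splits into left=[1, 11, 19], right=[23, 25]
  root=25; inorder splits into left=[23], right=[]
  root=23; inorder splits into left=[], right=[]
  root=1; inorder splits into left=[], right=[11, 19]
  root=11; inorder splits into left=[], right=[19]
  root=19; inorder splits into left=[], right=[]
Reconstructed level-order: [29, 22, 1, 25, 11, 23, 19]


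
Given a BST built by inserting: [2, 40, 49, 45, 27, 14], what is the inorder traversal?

Tree insertion order: [2, 40, 49, 45, 27, 14]
Tree (level-order array): [2, None, 40, 27, 49, 14, None, 45]
Inorder traversal: [2, 14, 27, 40, 45, 49]


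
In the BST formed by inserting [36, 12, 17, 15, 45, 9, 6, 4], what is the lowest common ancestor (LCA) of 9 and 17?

Tree insertion order: [36, 12, 17, 15, 45, 9, 6, 4]
Tree (level-order array): [36, 12, 45, 9, 17, None, None, 6, None, 15, None, 4]
In a BST, the LCA of p=9, q=17 is the first node v on the
root-to-leaf path with p <= v <= q (go left if both < v, right if both > v).
Walk from root:
  at 36: both 9 and 17 < 36, go left
  at 12: 9 <= 12 <= 17, this is the LCA
LCA = 12


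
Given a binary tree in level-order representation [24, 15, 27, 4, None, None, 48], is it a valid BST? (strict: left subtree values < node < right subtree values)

Level-order array: [24, 15, 27, 4, None, None, 48]
Validate using subtree bounds (lo, hi): at each node, require lo < value < hi,
then recurse left with hi=value and right with lo=value.
Preorder trace (stopping at first violation):
  at node 24 with bounds (-inf, +inf): OK
  at node 15 with bounds (-inf, 24): OK
  at node 4 with bounds (-inf, 15): OK
  at node 27 with bounds (24, +inf): OK
  at node 48 with bounds (27, +inf): OK
No violation found at any node.
Result: Valid BST


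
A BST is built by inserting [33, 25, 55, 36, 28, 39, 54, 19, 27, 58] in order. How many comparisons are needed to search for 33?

Search path for 33: 33
Found: True
Comparisons: 1


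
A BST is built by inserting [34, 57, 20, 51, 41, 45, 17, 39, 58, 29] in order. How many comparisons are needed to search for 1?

Search path for 1: 34 -> 20 -> 17
Found: False
Comparisons: 3


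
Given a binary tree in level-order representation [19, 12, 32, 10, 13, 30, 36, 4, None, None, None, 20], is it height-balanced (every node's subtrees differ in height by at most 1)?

Tree (level-order array): [19, 12, 32, 10, 13, 30, 36, 4, None, None, None, 20]
Definition: a tree is height-balanced if, at every node, |h(left) - h(right)| <= 1 (empty subtree has height -1).
Bottom-up per-node check:
  node 4: h_left=-1, h_right=-1, diff=0 [OK], height=0
  node 10: h_left=0, h_right=-1, diff=1 [OK], height=1
  node 13: h_left=-1, h_right=-1, diff=0 [OK], height=0
  node 12: h_left=1, h_right=0, diff=1 [OK], height=2
  node 20: h_left=-1, h_right=-1, diff=0 [OK], height=0
  node 30: h_left=0, h_right=-1, diff=1 [OK], height=1
  node 36: h_left=-1, h_right=-1, diff=0 [OK], height=0
  node 32: h_left=1, h_right=0, diff=1 [OK], height=2
  node 19: h_left=2, h_right=2, diff=0 [OK], height=3
All nodes satisfy the balance condition.
Result: Balanced


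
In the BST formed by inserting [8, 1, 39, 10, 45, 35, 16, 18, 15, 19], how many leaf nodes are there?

Tree built from: [8, 1, 39, 10, 45, 35, 16, 18, 15, 19]
Tree (level-order array): [8, 1, 39, None, None, 10, 45, None, 35, None, None, 16, None, 15, 18, None, None, None, 19]
Rule: A leaf has 0 children.
Per-node child counts:
  node 8: 2 child(ren)
  node 1: 0 child(ren)
  node 39: 2 child(ren)
  node 10: 1 child(ren)
  node 35: 1 child(ren)
  node 16: 2 child(ren)
  node 15: 0 child(ren)
  node 18: 1 child(ren)
  node 19: 0 child(ren)
  node 45: 0 child(ren)
Matching nodes: [1, 15, 19, 45]
Count of leaf nodes: 4


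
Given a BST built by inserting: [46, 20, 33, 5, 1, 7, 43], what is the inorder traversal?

Tree insertion order: [46, 20, 33, 5, 1, 7, 43]
Tree (level-order array): [46, 20, None, 5, 33, 1, 7, None, 43]
Inorder traversal: [1, 5, 7, 20, 33, 43, 46]


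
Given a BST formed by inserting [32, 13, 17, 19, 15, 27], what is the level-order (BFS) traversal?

Tree insertion order: [32, 13, 17, 19, 15, 27]
Tree (level-order array): [32, 13, None, None, 17, 15, 19, None, None, None, 27]
BFS from the root, enqueuing left then right child of each popped node:
  queue [32] -> pop 32, enqueue [13], visited so far: [32]
  queue [13] -> pop 13, enqueue [17], visited so far: [32, 13]
  queue [17] -> pop 17, enqueue [15, 19], visited so far: [32, 13, 17]
  queue [15, 19] -> pop 15, enqueue [none], visited so far: [32, 13, 17, 15]
  queue [19] -> pop 19, enqueue [27], visited so far: [32, 13, 17, 15, 19]
  queue [27] -> pop 27, enqueue [none], visited so far: [32, 13, 17, 15, 19, 27]
Result: [32, 13, 17, 15, 19, 27]


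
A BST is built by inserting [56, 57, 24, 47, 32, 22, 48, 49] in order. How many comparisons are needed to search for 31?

Search path for 31: 56 -> 24 -> 47 -> 32
Found: False
Comparisons: 4


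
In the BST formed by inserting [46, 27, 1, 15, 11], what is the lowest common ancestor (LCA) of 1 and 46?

Tree insertion order: [46, 27, 1, 15, 11]
Tree (level-order array): [46, 27, None, 1, None, None, 15, 11]
In a BST, the LCA of p=1, q=46 is the first node v on the
root-to-leaf path with p <= v <= q (go left if both < v, right if both > v).
Walk from root:
  at 46: 1 <= 46 <= 46, this is the LCA
LCA = 46


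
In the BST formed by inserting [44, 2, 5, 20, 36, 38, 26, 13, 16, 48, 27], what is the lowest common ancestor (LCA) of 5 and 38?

Tree insertion order: [44, 2, 5, 20, 36, 38, 26, 13, 16, 48, 27]
Tree (level-order array): [44, 2, 48, None, 5, None, None, None, 20, 13, 36, None, 16, 26, 38, None, None, None, 27]
In a BST, the LCA of p=5, q=38 is the first node v on the
root-to-leaf path with p <= v <= q (go left if both < v, right if both > v).
Walk from root:
  at 44: both 5 and 38 < 44, go left
  at 2: both 5 and 38 > 2, go right
  at 5: 5 <= 5 <= 38, this is the LCA
LCA = 5
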